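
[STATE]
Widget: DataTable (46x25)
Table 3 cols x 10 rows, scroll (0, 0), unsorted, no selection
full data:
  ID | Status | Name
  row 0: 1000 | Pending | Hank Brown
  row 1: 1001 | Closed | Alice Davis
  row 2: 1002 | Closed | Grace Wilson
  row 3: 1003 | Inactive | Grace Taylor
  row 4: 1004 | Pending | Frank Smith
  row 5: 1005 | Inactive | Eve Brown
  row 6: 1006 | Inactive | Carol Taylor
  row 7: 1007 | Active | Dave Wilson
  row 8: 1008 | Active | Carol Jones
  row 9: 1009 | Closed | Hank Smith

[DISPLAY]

ID  │Status  │Name                            
────┼────────┼────────────                    
1000│Pending │Hank Brown                      
1001│Closed  │Alice Davis                     
1002│Closed  │Grace Wilson                    
1003│Inactive│Grace Taylor                    
1004│Pending │Frank Smith                     
1005│Inactive│Eve Brown                       
1006│Inactive│Carol Taylor                    
1007│Active  │Dave Wilson                     
1008│Active  │Carol Jones                     
1009│Closed  │Hank Smith                      
                                              
                                              
                                              
                                              
                                              
                                              
                                              
                                              
                                              
                                              
                                              
                                              
                                              


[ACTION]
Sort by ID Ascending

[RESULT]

ID ▲│Status  │Name                            
────┼────────┼────────────                    
1000│Pending │Hank Brown                      
1001│Closed  │Alice Davis                     
1002│Closed  │Grace Wilson                    
1003│Inactive│Grace Taylor                    
1004│Pending │Frank Smith                     
1005│Inactive│Eve Brown                       
1006│Inactive│Carol Taylor                    
1007│Active  │Dave Wilson                     
1008│Active  │Carol Jones                     
1009│Closed  │Hank Smith                      
                                              
                                              
                                              
                                              
                                              
                                              
                                              
                                              
                                              
                                              
                                              
                                              
                                              


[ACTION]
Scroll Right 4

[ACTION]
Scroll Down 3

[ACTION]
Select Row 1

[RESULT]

ID ▲│Status  │Name                            
────┼────────┼────────────                    
1000│Pending │Hank Brown                      
>001│Closed  │Alice Davis                     
1002│Closed  │Grace Wilson                    
1003│Inactive│Grace Taylor                    
1004│Pending │Frank Smith                     
1005│Inactive│Eve Brown                       
1006│Inactive│Carol Taylor                    
1007│Active  │Dave Wilson                     
1008│Active  │Carol Jones                     
1009│Closed  │Hank Smith                      
                                              
                                              
                                              
                                              
                                              
                                              
                                              
                                              
                                              
                                              
                                              
                                              
                                              


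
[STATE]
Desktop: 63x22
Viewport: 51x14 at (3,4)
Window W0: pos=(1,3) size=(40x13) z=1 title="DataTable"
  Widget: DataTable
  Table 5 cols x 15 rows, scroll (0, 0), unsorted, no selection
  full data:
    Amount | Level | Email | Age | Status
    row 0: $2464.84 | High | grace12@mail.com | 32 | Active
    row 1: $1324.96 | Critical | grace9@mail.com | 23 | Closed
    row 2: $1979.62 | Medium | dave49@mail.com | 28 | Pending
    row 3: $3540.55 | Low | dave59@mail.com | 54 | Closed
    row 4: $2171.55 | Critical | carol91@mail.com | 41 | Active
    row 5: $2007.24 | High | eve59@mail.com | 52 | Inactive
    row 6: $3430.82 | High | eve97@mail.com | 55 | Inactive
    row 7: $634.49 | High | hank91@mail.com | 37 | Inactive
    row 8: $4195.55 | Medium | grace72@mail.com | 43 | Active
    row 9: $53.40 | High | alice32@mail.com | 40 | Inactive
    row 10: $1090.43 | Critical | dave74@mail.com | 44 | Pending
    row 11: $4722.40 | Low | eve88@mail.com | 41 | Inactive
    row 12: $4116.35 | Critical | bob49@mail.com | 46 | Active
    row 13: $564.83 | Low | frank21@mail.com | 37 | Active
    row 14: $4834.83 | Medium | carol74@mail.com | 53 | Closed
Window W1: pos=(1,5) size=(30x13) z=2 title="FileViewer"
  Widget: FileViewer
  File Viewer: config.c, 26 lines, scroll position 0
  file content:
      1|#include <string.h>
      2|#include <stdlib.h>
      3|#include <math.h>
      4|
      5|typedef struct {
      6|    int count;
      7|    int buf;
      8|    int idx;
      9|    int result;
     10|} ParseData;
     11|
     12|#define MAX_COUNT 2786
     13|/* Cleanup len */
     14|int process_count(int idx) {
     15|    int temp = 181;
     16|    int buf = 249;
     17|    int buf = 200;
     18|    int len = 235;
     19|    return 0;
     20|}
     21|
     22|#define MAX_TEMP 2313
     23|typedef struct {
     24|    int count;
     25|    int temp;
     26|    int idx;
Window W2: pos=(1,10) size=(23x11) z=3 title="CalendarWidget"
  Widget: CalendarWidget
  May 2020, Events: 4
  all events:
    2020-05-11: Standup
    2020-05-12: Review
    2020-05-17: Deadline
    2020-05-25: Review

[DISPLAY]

DataTable                            ┃             
━━━━━━━━━━━━━━━━━━━━━━━━━━━┓─────────┨             
FileViewer                 ┃     │Age┃             
───────────────────────────┨─────┼───┃             
include <string.h>        ▲┃l.com│32 ┃             
include <stdlib.h>        █┃.com │23 ┃             
━━━━━━━━━━━━━━━━━━━━┓     ░┃.com │28 ┃             
CalendarWidget      ┃     ░┃.com │54 ┃             
────────────────────┨     ░┃l.com│41 ┃             
      May 2020      ┃     ░┃com  │52 ┃             
o Tu We Th Fr Sa Su ┃     ░┃com  │55 ┃             
            1  2  3 ┃     ░┃━━━━━━━━━┛             
4  5  6  7  8  9 10 ┃     ▼┃                       
1* 12* 13 14 15 16 1┃━━━━━━┛                       


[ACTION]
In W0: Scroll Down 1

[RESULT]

DataTable                            ┃             
━━━━━━━━━━━━━━━━━━━━━━━━━━━┓─────────┨             
FileViewer                 ┃     │Age┃             
───────────────────────────┨─────┼───┃             
include <string.h>        ▲┃.com │23 ┃             
include <stdlib.h>        █┃.com │28 ┃             
━━━━━━━━━━━━━━━━━━━━┓     ░┃.com │54 ┃             
CalendarWidget      ┃     ░┃l.com│41 ┃             
────────────────────┨     ░┃com  │52 ┃             
      May 2020      ┃     ░┃com  │55 ┃             
o Tu We Th Fr Sa Su ┃     ░┃.com │37 ┃             
            1  2  3 ┃     ░┃━━━━━━━━━┛             
4  5  6  7  8  9 10 ┃     ▼┃                       
1* 12* 13 14 15 16 1┃━━━━━━┛                       


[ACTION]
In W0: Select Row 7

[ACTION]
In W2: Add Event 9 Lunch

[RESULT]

DataTable                            ┃             
━━━━━━━━━━━━━━━━━━━━━━━━━━━┓─────────┨             
FileViewer                 ┃     │Age┃             
───────────────────────────┨─────┼───┃             
include <string.h>        ▲┃.com │23 ┃             
include <stdlib.h>        █┃.com │28 ┃             
━━━━━━━━━━━━━━━━━━━━┓     ░┃.com │54 ┃             
CalendarWidget      ┃     ░┃l.com│41 ┃             
────────────────────┨     ░┃com  │52 ┃             
      May 2020      ┃     ░┃com  │55 ┃             
o Tu We Th Fr Sa Su ┃     ░┃.com │37 ┃             
            1  2  3 ┃     ░┃━━━━━━━━━┛             
4  5  6  7  8  9* 10┃     ▼┃                       
1* 12* 13 14 15 16 1┃━━━━━━┛                       


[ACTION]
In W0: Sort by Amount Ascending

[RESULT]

DataTable                            ┃             
━━━━━━━━━━━━━━━━━━━━━━━━━━━┓─────────┨             
FileViewer                 ┃     │Age┃             
───────────────────────────┨─────┼───┃             
include <string.h>        ▲┃l.com│37 ┃             
include <stdlib.h>        █┃.com │37 ┃             
━━━━━━━━━━━━━━━━━━━━┓     ░┃.com │44 ┃             
CalendarWidget      ┃     ░┃.com │23 ┃             
────────────────────┨     ░┃.com │28 ┃             
      May 2020      ┃     ░┃com  │52 ┃             
o Tu We Th Fr Sa Su ┃     ░┃l.com│41 ┃             
            1  2  3 ┃     ░┃━━━━━━━━━┛             
4  5  6  7  8  9* 10┃     ▼┃                       
1* 12* 13 14 15 16 1┃━━━━━━┛                       


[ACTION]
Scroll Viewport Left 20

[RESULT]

 ┃ DataTable                            ┃          
 ┏━━━━━━━━━━━━━━━━━━━━━━━━━━━━┓─────────┨          
 ┃ FileViewer                 ┃     │Age┃          
 ┠────────────────────────────┨─────┼───┃          
 ┃#include <string.h>        ▲┃l.com│37 ┃          
 ┃#include <stdlib.h>        █┃.com │37 ┃          
 ┏━━━━━━━━━━━━━━━━━━━━━┓     ░┃.com │44 ┃          
 ┃ CalendarWidget      ┃     ░┃.com │23 ┃          
 ┠─────────────────────┨     ░┃.com │28 ┃          
 ┃       May 2020      ┃     ░┃com  │52 ┃          
 ┃Mo Tu We Th Fr Sa Su ┃     ░┃l.com│41 ┃          
 ┃             1  2  3 ┃     ░┃━━━━━━━━━┛          
 ┃ 4  5  6  7  8  9* 10┃     ▼┃                    
 ┃11* 12* 13 14 15 16 1┃━━━━━━┛                    


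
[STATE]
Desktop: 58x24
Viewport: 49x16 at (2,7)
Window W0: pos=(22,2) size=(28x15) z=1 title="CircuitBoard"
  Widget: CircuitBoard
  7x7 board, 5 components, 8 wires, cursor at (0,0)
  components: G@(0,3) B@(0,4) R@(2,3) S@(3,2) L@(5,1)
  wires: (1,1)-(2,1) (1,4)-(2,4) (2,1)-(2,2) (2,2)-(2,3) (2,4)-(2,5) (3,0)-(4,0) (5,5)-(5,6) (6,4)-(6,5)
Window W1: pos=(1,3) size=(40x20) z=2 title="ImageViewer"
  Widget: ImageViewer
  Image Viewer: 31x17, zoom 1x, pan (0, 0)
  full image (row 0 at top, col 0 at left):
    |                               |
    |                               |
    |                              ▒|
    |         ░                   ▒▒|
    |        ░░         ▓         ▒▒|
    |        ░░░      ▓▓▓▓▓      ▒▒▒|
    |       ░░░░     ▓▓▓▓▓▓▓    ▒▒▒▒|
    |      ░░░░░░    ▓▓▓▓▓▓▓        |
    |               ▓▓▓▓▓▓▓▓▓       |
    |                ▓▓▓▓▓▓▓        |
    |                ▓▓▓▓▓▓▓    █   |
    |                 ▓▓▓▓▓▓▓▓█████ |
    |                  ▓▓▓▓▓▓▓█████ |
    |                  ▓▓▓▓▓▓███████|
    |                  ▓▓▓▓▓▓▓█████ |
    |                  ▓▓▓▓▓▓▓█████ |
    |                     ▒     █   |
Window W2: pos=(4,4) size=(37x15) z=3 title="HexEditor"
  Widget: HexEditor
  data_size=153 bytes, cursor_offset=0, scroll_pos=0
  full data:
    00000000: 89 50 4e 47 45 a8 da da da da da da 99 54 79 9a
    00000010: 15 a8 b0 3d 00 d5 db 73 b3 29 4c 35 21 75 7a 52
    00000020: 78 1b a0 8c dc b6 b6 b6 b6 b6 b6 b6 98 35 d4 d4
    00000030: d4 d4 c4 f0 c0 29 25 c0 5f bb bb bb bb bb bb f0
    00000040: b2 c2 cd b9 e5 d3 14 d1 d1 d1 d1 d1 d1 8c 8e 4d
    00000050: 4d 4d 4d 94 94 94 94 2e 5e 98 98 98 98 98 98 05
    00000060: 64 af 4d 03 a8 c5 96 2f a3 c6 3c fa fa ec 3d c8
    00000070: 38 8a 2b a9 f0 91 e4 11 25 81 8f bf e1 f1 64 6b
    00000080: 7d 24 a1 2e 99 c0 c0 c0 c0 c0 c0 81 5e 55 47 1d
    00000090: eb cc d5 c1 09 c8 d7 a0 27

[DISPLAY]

  ┃00000000  89 50 4e 47 45 a8 da da  ┃        ┃ 
  ┃00000010  15 a8 b0 3d 00 d5 db 73  ┃  ·     ┃ 
  ┃00000020  78 1b a0 8c dc b6 b6 b6  ┃  │     ┃ 
  ┃00000030  d4 d4 c4 f0 c0 29 25 c0  ┃  · ─ · ┃ 
  ┃00000040  b2 c2 cd b9 e5 d3 14 d1  ┃        ┃ 
  ┃00000050  4d 4d 4d 94 94 94 94 2e  ┃        ┃ 
  ┃00000060  64 af 4d 03 a8 c5 96 2f  ┃        ┃ 
  ┃00000070  38 8a 2b a9 f0 91 e4 11  ┃        ┃ 
  ┃00000080  7d 24 a1 2e 99 c0 c0 c0  ┃        ┃ 
  ┃00000090  eb cc d5 c1 09 c8 d7 a0  ┃━━━━━━━━┛ 
  ┃                                   ┃          
  ┗━━━━━━━━━━━━━━━━━━━━━━━━━━━━━━━━━━━┛          
                  ▓▓▓▓▓▓███████       ┃          
                  ▓▓▓▓▓▓▓█████        ┃          
                  ▓▓▓▓▓▓▓█████        ┃          
━━━━━━━━━━━━━━━━━━━━━━━━━━━━━━━━━━━━━━┛          


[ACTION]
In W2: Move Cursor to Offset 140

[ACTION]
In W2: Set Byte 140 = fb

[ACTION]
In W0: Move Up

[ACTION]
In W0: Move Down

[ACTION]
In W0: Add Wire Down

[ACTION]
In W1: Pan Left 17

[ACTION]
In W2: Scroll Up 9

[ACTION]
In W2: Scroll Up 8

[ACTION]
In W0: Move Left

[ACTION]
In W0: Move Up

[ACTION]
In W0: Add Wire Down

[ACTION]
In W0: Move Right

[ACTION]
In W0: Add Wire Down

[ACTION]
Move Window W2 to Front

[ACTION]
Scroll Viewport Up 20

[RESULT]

                                                 
                                                 
                    ┏━━━━━━━━━━━━━━━━━━━━━━━━━━┓ 
━━━━━━━━━━━━━━━━━━━━━━━━━━━━━━━━━━━━━━┓        ┃ 
 I┏━━━━━━━━━━━━━━━━━━━━━━━━━━━━━━━━━━━┓────────┨ 
──┃ HexEditor                         ┃        ┃ 
  ┠───────────────────────────────────┨  B     ┃ 
  ┃00000000  89 50 4e 47 45 a8 da da  ┃        ┃ 
  ┃00000010  15 a8 b0 3d 00 d5 db 73  ┃  ·     ┃ 
  ┃00000020  78 1b a0 8c dc b6 b6 b6  ┃  │     ┃ 
  ┃00000030  d4 d4 c4 f0 c0 29 25 c0  ┃  · ─ · ┃ 
  ┃00000040  b2 c2 cd b9 e5 d3 14 d1  ┃        ┃ 
  ┃00000050  4d 4d 4d 94 94 94 94 2e  ┃        ┃ 
  ┃00000060  64 af 4d 03 a8 c5 96 2f  ┃        ┃ 
  ┃00000070  38 8a 2b a9 f0 91 e4 11  ┃        ┃ 
  ┃00000080  7d 24 a1 2e 99 c0 c0 c0  ┃        ┃ 


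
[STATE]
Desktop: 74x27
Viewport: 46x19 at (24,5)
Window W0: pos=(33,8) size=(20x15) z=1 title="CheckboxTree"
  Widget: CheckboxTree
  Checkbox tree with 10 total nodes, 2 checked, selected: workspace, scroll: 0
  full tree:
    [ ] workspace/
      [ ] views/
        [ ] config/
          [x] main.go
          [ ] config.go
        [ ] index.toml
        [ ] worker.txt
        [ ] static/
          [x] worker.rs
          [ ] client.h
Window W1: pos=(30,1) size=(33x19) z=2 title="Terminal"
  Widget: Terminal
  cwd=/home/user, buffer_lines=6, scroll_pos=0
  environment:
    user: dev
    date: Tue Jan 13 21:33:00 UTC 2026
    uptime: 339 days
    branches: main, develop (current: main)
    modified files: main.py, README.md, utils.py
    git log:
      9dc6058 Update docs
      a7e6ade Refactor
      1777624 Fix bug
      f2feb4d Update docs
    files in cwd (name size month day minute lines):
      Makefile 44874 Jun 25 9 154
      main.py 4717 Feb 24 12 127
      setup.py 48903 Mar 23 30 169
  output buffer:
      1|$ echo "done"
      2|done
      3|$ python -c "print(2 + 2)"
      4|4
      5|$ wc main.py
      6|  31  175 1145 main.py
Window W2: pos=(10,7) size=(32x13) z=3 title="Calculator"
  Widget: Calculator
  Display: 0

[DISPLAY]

      ┃done                           ┃       
      ┃$ python -c "print(2 + 2)"     ┃       
━━━━━━━━━━━━━━━━━┓                    ┃       
                 ┃y                   ┃       
─────────────────┨145 main.py         ┃       
                0┃                    ┃       
───┐             ┃                    ┃       
 ÷ │             ┃                    ┃       
───┤             ┃                    ┃       
 × │             ┃                    ┃       
───┤             ┃                    ┃       
 - │             ┃                    ┃       
───┤             ┃                    ┃       
 + │             ┃                    ┃       
━━━━━━━━━━━━━━━━━┛━━━━━━━━━━━━━━━━━━━━┛       
         ┃       [ ] client.┃                 
         ┃                  ┃                 
         ┗━━━━━━━━━━━━━━━━━━┛                 
                                              


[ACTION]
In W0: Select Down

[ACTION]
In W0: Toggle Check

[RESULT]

      ┃done                           ┃       
      ┃$ python -c "print(2 + 2)"     ┃       
━━━━━━━━━━━━━━━━━┓                    ┃       
                 ┃y                   ┃       
─────────────────┨145 main.py         ┃       
                0┃                    ┃       
───┐             ┃                    ┃       
 ÷ │             ┃                    ┃       
───┤             ┃                    ┃       
 × │             ┃                    ┃       
───┤             ┃                    ┃       
 - │             ┃                    ┃       
───┤             ┃                    ┃       
 + │             ┃                    ┃       
━━━━━━━━━━━━━━━━━┛━━━━━━━━━━━━━━━━━━━━┛       
         ┃       [x] client.┃                 
         ┃                  ┃                 
         ┗━━━━━━━━━━━━━━━━━━┛                 
                                              


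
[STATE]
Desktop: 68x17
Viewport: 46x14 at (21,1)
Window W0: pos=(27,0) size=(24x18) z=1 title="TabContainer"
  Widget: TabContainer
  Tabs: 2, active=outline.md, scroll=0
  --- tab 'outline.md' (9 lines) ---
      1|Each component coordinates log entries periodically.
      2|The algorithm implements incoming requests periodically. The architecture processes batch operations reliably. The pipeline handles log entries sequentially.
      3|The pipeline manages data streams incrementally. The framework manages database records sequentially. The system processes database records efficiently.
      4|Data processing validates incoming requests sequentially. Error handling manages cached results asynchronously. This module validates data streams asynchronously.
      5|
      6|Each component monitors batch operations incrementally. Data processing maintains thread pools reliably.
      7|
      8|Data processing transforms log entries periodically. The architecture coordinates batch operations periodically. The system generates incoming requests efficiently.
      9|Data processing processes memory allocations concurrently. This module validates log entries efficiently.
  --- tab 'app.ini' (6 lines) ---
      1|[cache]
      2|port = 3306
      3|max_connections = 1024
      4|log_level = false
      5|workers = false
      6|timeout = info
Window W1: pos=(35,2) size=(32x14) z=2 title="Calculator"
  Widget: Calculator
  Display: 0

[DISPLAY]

      ┃ TabContainer         ┃                
      ┠───────┏━━━━━━━━━━━━━━━━━━━━━━━━━━━━━━┓
      ┃[outlin┃ Calculator                   ┃
      ┃───────┠──────────────────────────────┨
      ┃Each co┃                             0┃
      ┃The alg┃┌───┬───┬───┬───┐             ┃
      ┃The pip┃│ 7 │ 8 │ 9 │ ÷ │             ┃
      ┃Data pr┃├───┼───┼───┼───┤             ┃
      ┃       ┃│ 4 │ 5 │ 6 │ × │             ┃
      ┃Each co┃├───┼───┼───┼───┤             ┃
      ┃       ┃│ 1 │ 2 │ 3 │ - │             ┃
      ┃Data pr┃├───┼───┼───┼───┤             ┃
      ┃Data pr┃│ 0 │ . │ = │ + │             ┃
      ┃       ┃└───┴───┴───┴───┘             ┃


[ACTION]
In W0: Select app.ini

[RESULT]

      ┃ TabContainer         ┃                
      ┠───────┏━━━━━━━━━━━━━━━━━━━━━━━━━━━━━━┓
      ┃ outlin┃ Calculator                   ┃
      ┃───────┠──────────────────────────────┨
      ┃[cache]┃                             0┃
      ┃port = ┃┌───┬───┬───┬───┐             ┃
      ┃max_con┃│ 7 │ 8 │ 9 │ ÷ │             ┃
      ┃log_lev┃├───┼───┼───┼───┤             ┃
      ┃workers┃│ 4 │ 5 │ 6 │ × │             ┃
      ┃timeout┃├───┼───┼───┼───┤             ┃
      ┃       ┃│ 1 │ 2 │ 3 │ - │             ┃
      ┃       ┃├───┼───┼───┼───┤             ┃
      ┃       ┃│ 0 │ . │ = │ + │             ┃
      ┃       ┃└───┴───┴───┴───┘             ┃


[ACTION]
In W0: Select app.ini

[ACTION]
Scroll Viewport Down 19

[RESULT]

      ┃ outlin┃ Calculator                   ┃
      ┃───────┠──────────────────────────────┨
      ┃[cache]┃                             0┃
      ┃port = ┃┌───┬───┬───┬───┐             ┃
      ┃max_con┃│ 7 │ 8 │ 9 │ ÷ │             ┃
      ┃log_lev┃├───┼───┼───┼───┤             ┃
      ┃workers┃│ 4 │ 5 │ 6 │ × │             ┃
      ┃timeout┃├───┼───┼───┼───┤             ┃
      ┃       ┃│ 1 │ 2 │ 3 │ - │             ┃
      ┃       ┃├───┼───┼───┼───┤             ┃
      ┃       ┃│ 0 │ . │ = │ + │             ┃
      ┃       ┃└───┴───┴───┴───┘             ┃
      ┃       ┗━━━━━━━━━━━━━━━━━━━━━━━━━━━━━━┛
      ┃                      ┃                


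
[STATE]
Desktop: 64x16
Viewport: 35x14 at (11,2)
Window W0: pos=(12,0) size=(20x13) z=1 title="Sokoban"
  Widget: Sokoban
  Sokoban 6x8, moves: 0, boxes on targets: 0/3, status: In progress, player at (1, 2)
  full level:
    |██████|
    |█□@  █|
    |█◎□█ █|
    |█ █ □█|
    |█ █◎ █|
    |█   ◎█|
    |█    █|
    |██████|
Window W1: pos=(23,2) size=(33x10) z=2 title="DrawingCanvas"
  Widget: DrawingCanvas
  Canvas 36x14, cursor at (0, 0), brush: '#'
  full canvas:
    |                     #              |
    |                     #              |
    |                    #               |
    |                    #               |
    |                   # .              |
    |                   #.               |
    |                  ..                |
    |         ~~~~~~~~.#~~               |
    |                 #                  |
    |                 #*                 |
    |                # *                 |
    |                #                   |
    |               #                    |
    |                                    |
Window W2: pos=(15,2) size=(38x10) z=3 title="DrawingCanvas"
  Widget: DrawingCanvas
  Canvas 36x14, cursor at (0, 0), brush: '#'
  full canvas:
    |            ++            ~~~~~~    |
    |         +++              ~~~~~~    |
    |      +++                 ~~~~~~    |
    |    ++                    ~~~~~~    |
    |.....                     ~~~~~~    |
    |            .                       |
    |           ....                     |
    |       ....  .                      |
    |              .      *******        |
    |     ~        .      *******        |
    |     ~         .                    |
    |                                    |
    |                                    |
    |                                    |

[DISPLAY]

 ┠──┏━━━━━━━━━━━━━━━━━━━━━━━━━━━━━━
 ┃██┃ DrawingCanvas                
 ┃█□┠──────────────────────────────
 ┃█◎┃+           ++            ~~~~
 ┃█ ┃         +++              ~~~~
 ┃█ ┃      +++                 ~~~~
 ┃█ ┃    ++                    ~~~~
 ┃█ ┃.....                     ~~~~
 ┃██┃            .                 
 ┃Mo┗━━━━━━━━━━━━━━━━━━━━━━━━━━━━━━
 ┗━━━━━━━━━━━━━━━━━━┛              
                                   
                                   
                                   


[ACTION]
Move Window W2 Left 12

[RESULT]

━━━━━━━━━━━━━━━━━━━━━━━━━━━━━┓━━━━━
gCanvas                      ┃     
─────────────────────────────┨─────
     ++            ~~~~~~    ┃    #
  +++              ~~~~~~    ┃    #
++                 ~~~~~~    ┃   # 
                   ~~~~~~    ┃   # 
                   ~~~~~~    ┃  # .
     .                       ┃  #. 
━━━━━━━━━━━━━━━━━━━━━━━━━━━━━┛━━━━━
 ┗━━━━━━━━━━━━━━━━━━┛              
                                   
                                   
                                   


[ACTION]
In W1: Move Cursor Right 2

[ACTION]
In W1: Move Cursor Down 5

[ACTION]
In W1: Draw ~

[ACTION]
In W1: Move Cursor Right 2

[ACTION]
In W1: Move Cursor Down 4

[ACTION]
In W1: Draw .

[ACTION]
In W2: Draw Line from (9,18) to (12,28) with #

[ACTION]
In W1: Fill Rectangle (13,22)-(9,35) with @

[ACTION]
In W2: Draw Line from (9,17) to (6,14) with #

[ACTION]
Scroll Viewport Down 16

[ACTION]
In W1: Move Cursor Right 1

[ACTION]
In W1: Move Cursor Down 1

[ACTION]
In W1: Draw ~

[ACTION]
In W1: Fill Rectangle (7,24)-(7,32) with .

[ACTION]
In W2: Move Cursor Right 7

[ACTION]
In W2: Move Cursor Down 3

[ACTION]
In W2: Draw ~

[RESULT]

━━━━━━━━━━━━━━━━━━━━━━━━━━━━━┓━━━━━
gCanvas                      ┃     
─────────────────────────────┨─────
     ++            ~~~~~~    ┃    #
  +++              ~~~~~~    ┃    #
++                 ~~~~~~    ┃   # 
~                  ~~~~~~    ┃   # 
                   ~~~~~~    ┃  # .
     .                       ┃  #. 
━━━━━━━━━━━━━━━━━━━━━━━━━━━━━┛━━━━━
 ┗━━━━━━━━━━━━━━━━━━┛              
                                   
                                   
                                   


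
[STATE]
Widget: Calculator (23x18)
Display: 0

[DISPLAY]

                      0
┌───┬───┬───┬───┐      
│ 7 │ 8 │ 9 │ ÷ │      
├───┼───┼───┼───┤      
│ 4 │ 5 │ 6 │ × │      
├───┼───┼───┼───┤      
│ 1 │ 2 │ 3 │ - │      
├───┼───┼───┼───┤      
│ 0 │ . │ = │ + │      
├───┼───┼───┼───┤      
│ C │ MC│ MR│ M+│      
└───┴───┴───┴───┘      
                       
                       
                       
                       
                       
                       


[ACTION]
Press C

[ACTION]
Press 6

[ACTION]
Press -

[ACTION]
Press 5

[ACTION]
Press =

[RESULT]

                      1
┌───┬───┬───┬───┐      
│ 7 │ 8 │ 9 │ ÷ │      
├───┼───┼───┼───┤      
│ 4 │ 5 │ 6 │ × │      
├───┼───┼───┼───┤      
│ 1 │ 2 │ 3 │ - │      
├───┼───┼───┼───┤      
│ 0 │ . │ = │ + │      
├───┼───┼───┼───┤      
│ C │ MC│ MR│ M+│      
└───┴───┴───┴───┘      
                       
                       
                       
                       
                       
                       


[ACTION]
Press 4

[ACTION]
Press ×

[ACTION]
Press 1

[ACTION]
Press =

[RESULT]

                      4
┌───┬───┬───┬───┐      
│ 7 │ 8 │ 9 │ ÷ │      
├───┼───┼───┼───┤      
│ 4 │ 5 │ 6 │ × │      
├───┼───┼───┼───┤      
│ 1 │ 2 │ 3 │ - │      
├───┼───┼───┼───┤      
│ 0 │ . │ = │ + │      
├───┼───┼───┼───┤      
│ C │ MC│ MR│ M+│      
└───┴───┴───┴───┘      
                       
                       
                       
                       
                       
                       


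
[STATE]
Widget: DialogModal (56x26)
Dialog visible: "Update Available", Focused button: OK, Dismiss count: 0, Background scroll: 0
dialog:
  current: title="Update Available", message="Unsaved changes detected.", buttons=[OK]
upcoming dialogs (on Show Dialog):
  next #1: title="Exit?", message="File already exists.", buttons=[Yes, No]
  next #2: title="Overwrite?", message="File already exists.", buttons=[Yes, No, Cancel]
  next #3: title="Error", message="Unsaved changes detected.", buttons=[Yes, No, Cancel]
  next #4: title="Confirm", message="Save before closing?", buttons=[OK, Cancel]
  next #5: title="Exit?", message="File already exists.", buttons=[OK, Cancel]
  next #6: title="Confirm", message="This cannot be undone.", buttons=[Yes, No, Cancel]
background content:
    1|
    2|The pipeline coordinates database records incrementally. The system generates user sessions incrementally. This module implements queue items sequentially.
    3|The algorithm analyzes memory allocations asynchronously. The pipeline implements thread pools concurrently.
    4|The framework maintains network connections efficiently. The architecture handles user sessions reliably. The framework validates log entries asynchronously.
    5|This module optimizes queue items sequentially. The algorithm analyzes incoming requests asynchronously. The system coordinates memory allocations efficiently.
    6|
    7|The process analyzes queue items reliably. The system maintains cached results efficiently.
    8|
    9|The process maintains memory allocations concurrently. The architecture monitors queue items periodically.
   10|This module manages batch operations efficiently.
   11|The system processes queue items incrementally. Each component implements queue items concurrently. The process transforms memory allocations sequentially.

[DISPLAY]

                                                        
The pipeline coordinates database records incrementally.
The algorithm analyzes memory allocations asynchronously
The framework maintains network connections efficiently.
This module optimizes queue items sequentially. The algo
                                                        
The process analyzes queue items reliably. The system ma
                                                        
The process maintains memory allocations concurrently. T
This module manages batch operations efficiently.       
The system pr┌───────────────────────────┐ally. Each com
             │      Update Available     │              
             │ Unsaved changes detected. │              
             │            [OK]           │              
             └───────────────────────────┘              
                                                        
                                                        
                                                        
                                                        
                                                        
                                                        
                                                        
                                                        
                                                        
                                                        
                                                        


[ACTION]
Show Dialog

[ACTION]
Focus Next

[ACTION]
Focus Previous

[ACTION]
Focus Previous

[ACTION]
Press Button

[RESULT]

                                                        
The pipeline coordinates database records incrementally.
The algorithm analyzes memory allocations asynchronously
The framework maintains network connections efficiently.
This module optimizes queue items sequentially. The algo
                                                        
The process analyzes queue items reliably. The system ma
                                                        
The process maintains memory allocations concurrently. T
This module manages batch operations efficiently.       
The system processes queue items incrementally. Each com
                                                        
                                                        
                                                        
                                                        
                                                        
                                                        
                                                        
                                                        
                                                        
                                                        
                                                        
                                                        
                                                        
                                                        
                                                        


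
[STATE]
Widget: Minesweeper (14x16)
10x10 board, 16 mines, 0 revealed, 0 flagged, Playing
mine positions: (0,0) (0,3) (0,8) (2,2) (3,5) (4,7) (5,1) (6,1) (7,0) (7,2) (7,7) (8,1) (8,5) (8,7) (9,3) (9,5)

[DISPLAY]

■■■■■■■■■■    
■■■■■■■■■■    
■■■■■■■■■■    
■■■■■■■■■■    
■■■■■■■■■■    
■■■■■■■■■■    
■■■■■■■■■■    
■■■■■■■■■■    
■■■■■■■■■■    
■■■■■■■■■■    
              
              
              
              
              
              


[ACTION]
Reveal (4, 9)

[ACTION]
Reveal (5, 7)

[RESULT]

■■■■1  1■■    
■■■■1  111    
■■■■111       
■■■■■■211     
■■■■■■■■1     
■■■■■■■11     
■■■■■■■■1     
■■■■■■■■2     
■■■■■■■■2     
■■■■■■■■1     
              
              
              
              
              
              


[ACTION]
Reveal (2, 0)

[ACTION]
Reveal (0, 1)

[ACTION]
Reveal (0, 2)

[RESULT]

■11■1  1■■    
12■■1  111    
 1■■111       
 1■■■■211     
11■■■■■■1     
■■■■■■■11     
■■■■■■■■1     
■■■■■■■■2     
■■■■■■■■2     
■■■■■■■■1     
              
              
              
              
              
              


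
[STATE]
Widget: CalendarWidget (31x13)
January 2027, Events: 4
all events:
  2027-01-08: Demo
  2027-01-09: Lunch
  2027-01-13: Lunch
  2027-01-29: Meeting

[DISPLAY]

          January 2027         
Mo Tu We Th Fr Sa Su           
             1  2  3           
 4  5  6  7  8*  9* 10         
11 12 13* 14 15 16 17          
18 19 20 21 22 23 24           
25 26 27 28 29* 30 31          
                               
                               
                               
                               
                               
                               


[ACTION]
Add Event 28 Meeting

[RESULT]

          January 2027         
Mo Tu We Th Fr Sa Su           
             1  2  3           
 4  5  6  7  8*  9* 10         
11 12 13* 14 15 16 17          
18 19 20 21 22 23 24           
25 26 27 28* 29* 30 31         
                               
                               
                               
                               
                               
                               


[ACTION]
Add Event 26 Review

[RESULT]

          January 2027         
Mo Tu We Th Fr Sa Su           
             1  2  3           
 4  5  6  7  8*  9* 10         
11 12 13* 14 15 16 17          
18 19 20 21 22 23 24           
25 26* 27 28* 29* 30 31        
                               
                               
                               
                               
                               
                               


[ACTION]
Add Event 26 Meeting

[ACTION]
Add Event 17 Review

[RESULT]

          January 2027         
Mo Tu We Th Fr Sa Su           
             1  2  3           
 4  5  6  7  8*  9* 10         
11 12 13* 14 15 16 17*         
18 19 20 21 22 23 24           
25 26* 27 28* 29* 30 31        
                               
                               
                               
                               
                               
                               
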